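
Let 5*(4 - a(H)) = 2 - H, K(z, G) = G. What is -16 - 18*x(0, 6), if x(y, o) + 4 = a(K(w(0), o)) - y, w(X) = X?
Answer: -152/5 ≈ -30.400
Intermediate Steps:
a(H) = 18/5 + H/5 (a(H) = 4 - (2 - H)/5 = 4 + (-⅖ + H/5) = 18/5 + H/5)
x(y, o) = -⅖ - y + o/5 (x(y, o) = -4 + ((18/5 + o/5) - y) = -4 + (18/5 - y + o/5) = -⅖ - y + o/5)
-16 - 18*x(0, 6) = -16 - 18*(-⅖ - 1*0 + (⅕)*6) = -16 - 18*(-⅖ + 0 + 6/5) = -16 - 18*⅘ = -16 - 72/5 = -152/5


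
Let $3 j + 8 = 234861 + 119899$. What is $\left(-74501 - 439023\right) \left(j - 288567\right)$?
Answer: $\frac{262384574276}{3} \approx 8.7461 \cdot 10^{10}$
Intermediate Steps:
$j = \frac{354752}{3}$ ($j = - \frac{8}{3} + \frac{234861 + 119899}{3} = - \frac{8}{3} + \frac{1}{3} \cdot 354760 = - \frac{8}{3} + \frac{354760}{3} = \frac{354752}{3} \approx 1.1825 \cdot 10^{5}$)
$\left(-74501 - 439023\right) \left(j - 288567\right) = \left(-74501 - 439023\right) \left(\frac{354752}{3} - 288567\right) = \left(-513524\right) \left(- \frac{510949}{3}\right) = \frac{262384574276}{3}$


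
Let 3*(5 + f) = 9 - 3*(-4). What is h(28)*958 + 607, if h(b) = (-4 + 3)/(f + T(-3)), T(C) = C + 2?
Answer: -351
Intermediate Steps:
T(C) = 2 + C
f = 2 (f = -5 + (9 - 3*(-4))/3 = -5 + (9 + 12)/3 = -5 + (1/3)*21 = -5 + 7 = 2)
h(b) = -1 (h(b) = (-4 + 3)/(2 + (2 - 3)) = -1/(2 - 1) = -1/1 = -1*1 = -1)
h(28)*958 + 607 = -1*958 + 607 = -958 + 607 = -351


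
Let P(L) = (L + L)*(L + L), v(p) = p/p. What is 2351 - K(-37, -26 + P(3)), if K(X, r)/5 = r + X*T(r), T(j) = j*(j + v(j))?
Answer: 22651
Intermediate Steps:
v(p) = 1
P(L) = 4*L² (P(L) = (2*L)*(2*L) = 4*L²)
T(j) = j*(1 + j) (T(j) = j*(j + 1) = j*(1 + j))
K(X, r) = 5*r + 5*X*r*(1 + r) (K(X, r) = 5*(r + X*(r*(1 + r))) = 5*(r + X*r*(1 + r)) = 5*r + 5*X*r*(1 + r))
2351 - K(-37, -26 + P(3)) = 2351 - 5*(-26 + 4*3²)*(1 - 37*(1 + (-26 + 4*3²))) = 2351 - 5*(-26 + 4*9)*(1 - 37*(1 + (-26 + 4*9))) = 2351 - 5*(-26 + 36)*(1 - 37*(1 + (-26 + 36))) = 2351 - 5*10*(1 - 37*(1 + 10)) = 2351 - 5*10*(1 - 37*11) = 2351 - 5*10*(1 - 407) = 2351 - 5*10*(-406) = 2351 - 1*(-20300) = 2351 + 20300 = 22651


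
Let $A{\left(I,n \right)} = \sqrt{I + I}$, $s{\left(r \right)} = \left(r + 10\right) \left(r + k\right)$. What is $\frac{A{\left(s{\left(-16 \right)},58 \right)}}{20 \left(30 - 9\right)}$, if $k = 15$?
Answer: $\frac{\sqrt{3}}{210} \approx 0.0082479$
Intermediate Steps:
$s{\left(r \right)} = \left(10 + r\right) \left(15 + r\right)$ ($s{\left(r \right)} = \left(r + 10\right) \left(r + 15\right) = \left(10 + r\right) \left(15 + r\right)$)
$A{\left(I,n \right)} = \sqrt{2} \sqrt{I}$ ($A{\left(I,n \right)} = \sqrt{2 I} = \sqrt{2} \sqrt{I}$)
$\frac{A{\left(s{\left(-16 \right)},58 \right)}}{20 \left(30 - 9\right)} = \frac{\sqrt{2} \sqrt{150 + \left(-16\right)^{2} + 25 \left(-16\right)}}{20 \left(30 - 9\right)} = \frac{\sqrt{2} \sqrt{150 + 256 - 400}}{20 \cdot 21} = \frac{\sqrt{2} \sqrt{6}}{420} = 2 \sqrt{3} \cdot \frac{1}{420} = \frac{\sqrt{3}}{210}$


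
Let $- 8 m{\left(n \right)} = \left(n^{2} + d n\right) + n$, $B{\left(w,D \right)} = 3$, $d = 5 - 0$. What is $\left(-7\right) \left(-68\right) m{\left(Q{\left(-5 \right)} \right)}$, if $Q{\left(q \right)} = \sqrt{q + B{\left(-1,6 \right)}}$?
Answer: $119 - 357 i \sqrt{2} \approx 119.0 - 504.87 i$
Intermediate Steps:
$d = 5$ ($d = 5 + 0 = 5$)
$Q{\left(q \right)} = \sqrt{3 + q}$ ($Q{\left(q \right)} = \sqrt{q + 3} = \sqrt{3 + q}$)
$m{\left(n \right)} = - \frac{3 n}{4} - \frac{n^{2}}{8}$ ($m{\left(n \right)} = - \frac{\left(n^{2} + 5 n\right) + n}{8} = - \frac{n^{2} + 6 n}{8} = - \frac{3 n}{4} - \frac{n^{2}}{8}$)
$\left(-7\right) \left(-68\right) m{\left(Q{\left(-5 \right)} \right)} = \left(-7\right) \left(-68\right) \left(- \frac{\sqrt{3 - 5} \left(6 + \sqrt{3 - 5}\right)}{8}\right) = 476 \left(- \frac{\sqrt{-2} \left(6 + \sqrt{-2}\right)}{8}\right) = 476 \left(- \frac{i \sqrt{2} \left(6 + i \sqrt{2}\right)}{8}\right) = - \frac{119 i \sqrt{2} \left(6 + i \sqrt{2}\right)}{2}$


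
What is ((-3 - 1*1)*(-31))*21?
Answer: 2604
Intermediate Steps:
((-3 - 1*1)*(-31))*21 = ((-3 - 1)*(-31))*21 = -4*(-31)*21 = 124*21 = 2604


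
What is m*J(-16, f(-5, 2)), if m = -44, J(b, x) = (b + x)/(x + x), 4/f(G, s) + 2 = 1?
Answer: -110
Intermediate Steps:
f(G, s) = -4 (f(G, s) = 4/(-2 + 1) = 4/(-1) = 4*(-1) = -4)
J(b, x) = (b + x)/(2*x) (J(b, x) = (b + x)/((2*x)) = (b + x)*(1/(2*x)) = (b + x)/(2*x))
m*J(-16, f(-5, 2)) = -22*(-16 - 4)/(-4) = -22*(-1)*(-20)/4 = -44*5/2 = -110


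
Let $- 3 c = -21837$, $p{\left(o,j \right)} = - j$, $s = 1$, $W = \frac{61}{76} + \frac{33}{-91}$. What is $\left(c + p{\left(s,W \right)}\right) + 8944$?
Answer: $\frac{112195225}{6916} \approx 16223.0$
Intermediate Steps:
$W = \frac{3043}{6916}$ ($W = 61 \cdot \frac{1}{76} + 33 \left(- \frac{1}{91}\right) = \frac{61}{76} - \frac{33}{91} = \frac{3043}{6916} \approx 0.43999$)
$c = 7279$ ($c = \left(- \frac{1}{3}\right) \left(-21837\right) = 7279$)
$\left(c + p{\left(s,W \right)}\right) + 8944 = \left(7279 - \frac{3043}{6916}\right) + 8944 = \frac{50338521}{6916} + 8944 = \frac{112195225}{6916}$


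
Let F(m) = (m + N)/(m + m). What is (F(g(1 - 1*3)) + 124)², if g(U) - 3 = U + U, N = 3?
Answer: 15129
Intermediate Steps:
g(U) = 3 + 2*U (g(U) = 3 + (U + U) = 3 + 2*U)
F(m) = (3 + m)/(2*m) (F(m) = (m + 3)/(m + m) = (3 + m)/((2*m)) = (3 + m)*(1/(2*m)) = (3 + m)/(2*m))
(F(g(1 - 1*3)) + 124)² = ((3 + (3 + 2*(1 - 1*3)))/(2*(3 + 2*(1 - 1*3))) + 124)² = ((3 + (3 + 2*(1 - 3)))/(2*(3 + 2*(1 - 3))) + 124)² = ((3 + (3 + 2*(-2)))/(2*(3 + 2*(-2))) + 124)² = ((3 + (3 - 4))/(2*(3 - 4)) + 124)² = ((½)*(3 - 1)/(-1) + 124)² = ((½)*(-1)*2 + 124)² = (-1 + 124)² = 123² = 15129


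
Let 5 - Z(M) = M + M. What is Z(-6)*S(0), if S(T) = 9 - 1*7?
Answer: 34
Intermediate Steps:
Z(M) = 5 - 2*M (Z(M) = 5 - (M + M) = 5 - 2*M)
S(T) = 2 (S(T) = 9 - 7 = 2)
Z(-6)*S(0) = (5 - 2*(-6))*2 = (5 + 12)*2 = 17*2 = 34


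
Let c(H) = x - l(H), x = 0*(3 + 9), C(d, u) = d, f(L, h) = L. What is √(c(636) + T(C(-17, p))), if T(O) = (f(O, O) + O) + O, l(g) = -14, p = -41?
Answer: I*√37 ≈ 6.0828*I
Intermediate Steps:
x = 0 (x = 0*12 = 0)
T(O) = 3*O (T(O) = (O + O) + O = 2*O + O = 3*O)
c(H) = 14 (c(H) = 0 - 1*(-14) = 0 + 14 = 14)
√(c(636) + T(C(-17, p))) = √(14 + 3*(-17)) = √(14 - 51) = √(-37) = I*√37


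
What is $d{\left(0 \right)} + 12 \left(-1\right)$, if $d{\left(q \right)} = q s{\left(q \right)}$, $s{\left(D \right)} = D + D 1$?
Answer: $-12$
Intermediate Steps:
$s{\left(D \right)} = 2 D$ ($s{\left(D \right)} = D + D = 2 D$)
$d{\left(q \right)} = 2 q^{2}$ ($d{\left(q \right)} = q 2 q = 2 q^{2}$)
$d{\left(0 \right)} + 12 \left(-1\right) = 2 \cdot 0^{2} + 12 \left(-1\right) = 2 \cdot 0 - 12 = 0 - 12 = -12$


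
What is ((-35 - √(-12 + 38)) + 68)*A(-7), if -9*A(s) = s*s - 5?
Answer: -484/3 + 44*√26/9 ≈ -136.40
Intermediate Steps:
A(s) = 5/9 - s²/9 (A(s) = -(s*s - 5)/9 = -(s² - 5)/9 = -(-5 + s²)/9 = 5/9 - s²/9)
((-35 - √(-12 + 38)) + 68)*A(-7) = ((-35 - √(-12 + 38)) + 68)*(5/9 - ⅑*(-7)²) = ((-35 - √26) + 68)*(5/9 - ⅑*49) = (33 - √26)*(5/9 - 49/9) = (33 - √26)*(-44/9) = -484/3 + 44*√26/9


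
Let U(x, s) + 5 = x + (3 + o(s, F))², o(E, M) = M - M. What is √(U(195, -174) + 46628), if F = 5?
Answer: 33*√43 ≈ 216.40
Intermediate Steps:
o(E, M) = 0
U(x, s) = 4 + x (U(x, s) = -5 + (x + (3 + 0)²) = -5 + (x + 3²) = -5 + (x + 9) = -5 + (9 + x) = 4 + x)
√(U(195, -174) + 46628) = √((4 + 195) + 46628) = √(199 + 46628) = √46827 = 33*√43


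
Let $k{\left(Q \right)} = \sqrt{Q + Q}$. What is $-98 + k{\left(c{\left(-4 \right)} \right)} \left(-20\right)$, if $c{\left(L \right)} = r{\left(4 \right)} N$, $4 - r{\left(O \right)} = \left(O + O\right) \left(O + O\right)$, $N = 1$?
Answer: $-98 - 40 i \sqrt{30} \approx -98.0 - 219.09 i$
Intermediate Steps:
$r{\left(O \right)} = 4 - 4 O^{2}$ ($r{\left(O \right)} = 4 - \left(O + O\right) \left(O + O\right) = 4 - 2 O 2 O = 4 - 4 O^{2}$)
$c{\left(L \right)} = -60$ ($c{\left(L \right)} = \left(4 - 4 \cdot 4^{2}\right) 1 = \left(4 - 64\right) 1 = \left(-60\right) 1 = -60$)
$k{\left(Q \right)} = \sqrt{2} \sqrt{Q}$ ($k{\left(Q \right)} = \sqrt{2 Q} = \sqrt{2} \sqrt{Q}$)
$-98 + k{\left(c{\left(-4 \right)} \right)} \left(-20\right) = -98 + \sqrt{2} \sqrt{-60} \left(-20\right) = -98 + \sqrt{2} \cdot 2 i \sqrt{15} \left(-20\right) = -98 + 2 i \sqrt{30} \left(-20\right) = -98 - 40 i \sqrt{30}$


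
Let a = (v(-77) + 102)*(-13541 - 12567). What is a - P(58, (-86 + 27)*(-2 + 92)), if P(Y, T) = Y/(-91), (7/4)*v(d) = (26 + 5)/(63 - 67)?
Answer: -231812874/91 ≈ -2.5474e+6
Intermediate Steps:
v(d) = -31/7 (v(d) = 4*((26 + 5)/(63 - 67))/7 = 4*(31/(-4))/7 = 4*(31*(-¼))/7 = (4/7)*(-31/4) = -31/7)
P(Y, T) = -Y/91 (P(Y, T) = Y*(-1/91) = -Y/91)
a = -17831764/7 (a = (-31/7 + 102)*(-13541 - 12567) = (683/7)*(-26108) = -17831764/7 ≈ -2.5474e+6)
a - P(58, (-86 + 27)*(-2 + 92)) = -17831764/7 - (-1)*58/91 = -17831764/7 - 1*(-58/91) = -17831764/7 + 58/91 = -231812874/91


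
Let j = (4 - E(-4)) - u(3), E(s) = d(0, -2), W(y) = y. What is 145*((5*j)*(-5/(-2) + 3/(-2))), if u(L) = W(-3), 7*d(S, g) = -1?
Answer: 36250/7 ≈ 5178.6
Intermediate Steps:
d(S, g) = -⅐ (d(S, g) = (⅐)*(-1) = -⅐)
u(L) = -3
E(s) = -⅐
j = 50/7 (j = (4 - 1*(-⅐)) - 1*(-3) = (4 + ⅐) + 3 = 29/7 + 3 = 50/7 ≈ 7.1429)
145*((5*j)*(-5/(-2) + 3/(-2))) = 145*((5*(50/7))*(-5/(-2) + 3/(-2))) = 145*(250*(-5*(-½) + 3*(-½))/7) = 145*(250*(5/2 - 3/2)/7) = 145*((250/7)*1) = 145*(250/7) = 36250/7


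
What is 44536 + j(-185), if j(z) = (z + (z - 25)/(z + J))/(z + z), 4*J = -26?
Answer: 1262253399/28342 ≈ 44537.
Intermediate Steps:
J = -13/2 (J = (¼)*(-26) = -13/2 ≈ -6.5000)
j(z) = (z + (-25 + z)/(-13/2 + z))/(2*z) (j(z) = (z + (z - 25)/(z - 13/2))/(z + z) = (z + (-25 + z)/(-13/2 + z))/((2*z)) = (z + (-25 + z)/(-13/2 + z))*(1/(2*z)) = (z + (-25 + z)/(-13/2 + z))/(2*z))
44536 + j(-185) = 44536 + (-25 + (-185)² - 11/2*(-185))/((-185)*(-13 + 2*(-185))) = 44536 - (-25 + 34225 + 2035/2)/(185*(-13 - 370)) = 44536 - 1/185*70435/2/(-383) = 44536 - 1/185*(-1/383)*70435/2 = 44536 + 14087/28342 = 1262253399/28342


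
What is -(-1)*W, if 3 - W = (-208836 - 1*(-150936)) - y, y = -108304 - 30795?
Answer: -81196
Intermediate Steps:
y = -139099
W = -81196 (W = 3 - ((-208836 - 1*(-150936)) - 1*(-139099)) = 3 - ((-208836 + 150936) + 139099) = 3 - (-57900 + 139099) = 3 - 1*81199 = 3 - 81199 = -81196)
-(-1)*W = -(-1)*(-81196) = -1*81196 = -81196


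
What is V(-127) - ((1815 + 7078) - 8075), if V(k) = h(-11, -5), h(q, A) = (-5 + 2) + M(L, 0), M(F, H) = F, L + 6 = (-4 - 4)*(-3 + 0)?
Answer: -803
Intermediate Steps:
L = 18 (L = -6 + (-4 - 4)*(-3 + 0) = -6 - 8*(-3) = -6 + 24 = 18)
h(q, A) = 15 (h(q, A) = (-5 + 2) + 18 = -3 + 18 = 15)
V(k) = 15
V(-127) - ((1815 + 7078) - 8075) = 15 - ((1815 + 7078) - 8075) = 15 - (8893 - 8075) = 15 - 1*818 = 15 - 818 = -803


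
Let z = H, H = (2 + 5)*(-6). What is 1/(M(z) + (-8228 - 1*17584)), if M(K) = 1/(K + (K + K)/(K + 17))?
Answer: -966/24934417 ≈ -3.8742e-5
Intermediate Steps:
H = -42 (H = 7*(-6) = -42)
z = -42
M(K) = 1/(K + 2*K/(17 + K)) (M(K) = 1/(K + (2*K)/(17 + K)) = 1/(K + 2*K/(17 + K)))
1/(M(z) + (-8228 - 1*17584)) = 1/((17 - 42)/((-42)*(19 - 42)) + (-8228 - 1*17584)) = 1/(-1/42*(-25)/(-23) + (-8228 - 17584)) = 1/(-1/42*(-1/23)*(-25) - 25812) = 1/(-25/966 - 25812) = 1/(-24934417/966) = -966/24934417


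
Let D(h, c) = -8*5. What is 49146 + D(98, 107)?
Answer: 49106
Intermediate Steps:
D(h, c) = -40
49146 + D(98, 107) = 49146 - 40 = 49106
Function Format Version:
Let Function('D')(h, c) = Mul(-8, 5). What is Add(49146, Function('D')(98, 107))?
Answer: 49106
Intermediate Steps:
Function('D')(h, c) = -40
Add(49146, Function('D')(98, 107)) = Add(49146, -40) = 49106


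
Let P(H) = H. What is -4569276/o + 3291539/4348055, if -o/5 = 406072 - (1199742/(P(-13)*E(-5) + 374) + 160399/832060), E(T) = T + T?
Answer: 46323871109207550407/15335164334299366115 ≈ 3.0208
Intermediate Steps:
E(T) = 2*T
o = -3526902105493/1747326 (o = -5*(406072 - (1199742/(-26*(-5) + 374) + 160399/832060)) = -5*(406072 - (1199742/(-13*(-10) + 374) + 160399*(1/832060))) = -5*(406072 - (1199742/(130 + 374) + 160399/832060)) = -5*(406072 - (1199742/504 + 160399/832060)) = -5*(406072 - (1199742*(1/504) + 160399/832060)) = -5*(406072 - (199957/84 + 160399/832060)) = -5*(406072 - 1*20798711867/8736630) = -5*(406072 - 20798711867/8736630) = -5*3526902105493/8736630 = -3526902105493/1747326 ≈ -2.0185e+6)
-4569276/o + 3291539/4348055 = -4569276/(-3526902105493/1747326) + 3291539/4348055 = -4569276*(-1747326/3526902105493) + 3291539*(1/4348055) = 7984014755976/3526902105493 + 3291539/4348055 = 46323871109207550407/15335164334299366115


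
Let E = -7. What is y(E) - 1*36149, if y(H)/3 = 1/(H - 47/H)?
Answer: -72319/2 ≈ -36160.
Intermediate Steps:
y(H) = 3/(H - 47/H)
y(E) - 1*36149 = 3*(-7)/(-47 + (-7)²) - 1*36149 = 3*(-7)/(-47 + 49) - 36149 = 3*(-7)/2 - 36149 = 3*(-7)*(½) - 36149 = -21/2 - 36149 = -72319/2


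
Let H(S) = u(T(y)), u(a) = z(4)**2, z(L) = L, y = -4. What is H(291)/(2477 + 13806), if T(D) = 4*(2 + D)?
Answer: 16/16283 ≈ 0.00098262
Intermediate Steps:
T(D) = 8 + 4*D
u(a) = 16 (u(a) = 4**2 = 16)
H(S) = 16
H(291)/(2477 + 13806) = 16/(2477 + 13806) = 16/16283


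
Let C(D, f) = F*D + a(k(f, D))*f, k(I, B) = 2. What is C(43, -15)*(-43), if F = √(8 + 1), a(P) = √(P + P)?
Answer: -4257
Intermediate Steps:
a(P) = √2*√P (a(P) = √(2*P) = √2*√P)
F = 3 (F = √9 = 3)
C(D, f) = 2*f + 3*D (C(D, f) = 3*D + (√2*√2)*f = 3*D + 2*f = 2*f + 3*D)
C(43, -15)*(-43) = (2*(-15) + 3*43)*(-43) = (-30 + 129)*(-43) = 99*(-43) = -4257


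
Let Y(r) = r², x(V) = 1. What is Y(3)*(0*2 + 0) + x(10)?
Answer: 1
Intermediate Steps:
Y(3)*(0*2 + 0) + x(10) = 3²*(0*2 + 0) + 1 = 9*(0 + 0) + 1 = 9*0 + 1 = 0 + 1 = 1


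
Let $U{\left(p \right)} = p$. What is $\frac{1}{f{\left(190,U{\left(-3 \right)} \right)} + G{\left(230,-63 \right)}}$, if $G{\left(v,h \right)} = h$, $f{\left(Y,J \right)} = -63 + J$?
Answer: $- \frac{1}{129} \approx -0.0077519$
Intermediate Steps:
$\frac{1}{f{\left(190,U{\left(-3 \right)} \right)} + G{\left(230,-63 \right)}} = \frac{1}{\left(-63 - 3\right) - 63} = \frac{1}{-66 - 63} = \frac{1}{-129} = - \frac{1}{129}$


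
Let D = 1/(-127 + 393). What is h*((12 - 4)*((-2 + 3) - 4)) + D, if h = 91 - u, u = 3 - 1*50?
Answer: -880991/266 ≈ -3312.0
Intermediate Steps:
u = -47 (u = 3 - 50 = -47)
h = 138 (h = 91 - 1*(-47) = 91 + 47 = 138)
D = 1/266 ≈ 0.0037594
h*((12 - 4)*((-2 + 3) - 4)) + D = 138*((12 - 4)*((-2 + 3) - 4)) + 1/266 = 138*(8*(1 - 4)) + 1/266 = 138*(8*(-3)) + 1/266 = 138*(-24) + 1/266 = -3312 + 1/266 = -880991/266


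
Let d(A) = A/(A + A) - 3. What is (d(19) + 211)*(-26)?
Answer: -5421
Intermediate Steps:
d(A) = -5/2 (d(A) = A/((2*A)) - 3 = A*(1/(2*A)) - 3 = ½ - 3 = -5/2)
(d(19) + 211)*(-26) = (-5/2 + 211)*(-26) = (417/2)*(-26) = -5421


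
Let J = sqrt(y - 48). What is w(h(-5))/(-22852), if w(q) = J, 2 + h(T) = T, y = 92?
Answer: -sqrt(11)/11426 ≈ -0.00029027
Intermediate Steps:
h(T) = -2 + T
J = 2*sqrt(11) (J = sqrt(92 - 48) = sqrt(44) = 2*sqrt(11) ≈ 6.6332)
w(q) = 2*sqrt(11)
w(h(-5))/(-22852) = (2*sqrt(11))/(-22852) = (2*sqrt(11))*(-1/22852) = -sqrt(11)/11426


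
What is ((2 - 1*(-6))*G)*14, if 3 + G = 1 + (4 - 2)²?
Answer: 224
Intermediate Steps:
G = 2 (G = -3 + (1 + (4 - 2)²) = -3 + (1 + 2²) = -3 + (1 + 4) = -3 + 5 = 2)
((2 - 1*(-6))*G)*14 = ((2 - 1*(-6))*2)*14 = ((2 + 6)*2)*14 = (8*2)*14 = 16*14 = 224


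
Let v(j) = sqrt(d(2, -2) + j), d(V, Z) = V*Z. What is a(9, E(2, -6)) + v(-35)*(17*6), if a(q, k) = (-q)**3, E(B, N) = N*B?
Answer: -729 + 102*I*sqrt(39) ≈ -729.0 + 636.99*I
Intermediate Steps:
E(B, N) = B*N
a(q, k) = -q**3
v(j) = sqrt(-4 + j) (v(j) = sqrt(2*(-2) + j) = sqrt(-4 + j))
a(9, E(2, -6)) + v(-35)*(17*6) = -1*9**3 + sqrt(-4 - 35)*(17*6) = -1*729 + sqrt(-39)*102 = -729 + (I*sqrt(39))*102 = -729 + 102*I*sqrt(39)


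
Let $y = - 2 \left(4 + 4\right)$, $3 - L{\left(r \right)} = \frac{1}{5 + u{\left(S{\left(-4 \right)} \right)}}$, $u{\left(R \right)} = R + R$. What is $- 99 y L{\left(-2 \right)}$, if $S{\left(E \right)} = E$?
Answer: $5280$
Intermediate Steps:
$u{\left(R \right)} = 2 R$
$L{\left(r \right)} = \frac{10}{3}$ ($L{\left(r \right)} = 3 - \frac{1}{5 + 2 \left(-4\right)} = 3 - \frac{1}{5 - 8} = 3 - \frac{1}{-3} = 3 - - \frac{1}{3} = 3 + \frac{1}{3} = \frac{10}{3}$)
$y = -16$ ($y = \left(-2\right) 8 = -16$)
$- 99 y L{\left(-2 \right)} = \left(-99\right) \left(-16\right) \frac{10}{3} = 1584 \cdot \frac{10}{3} = 5280$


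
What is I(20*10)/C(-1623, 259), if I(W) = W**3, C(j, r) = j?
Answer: -8000000/1623 ≈ -4929.1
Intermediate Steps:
I(20*10)/C(-1623, 259) = (20*10)**3/(-1623) = 200**3*(-1/1623) = 8000000*(-1/1623) = -8000000/1623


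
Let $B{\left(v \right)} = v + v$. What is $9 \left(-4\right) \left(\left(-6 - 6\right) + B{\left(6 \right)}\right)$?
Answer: $0$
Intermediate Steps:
$B{\left(v \right)} = 2 v$
$9 \left(-4\right) \left(\left(-6 - 6\right) + B{\left(6 \right)}\right) = 9 \left(-4\right) \left(\left(-6 - 6\right) + 2 \cdot 6\right) = - 36 \left(-12 + 12\right) = \left(-36\right) 0 = 0$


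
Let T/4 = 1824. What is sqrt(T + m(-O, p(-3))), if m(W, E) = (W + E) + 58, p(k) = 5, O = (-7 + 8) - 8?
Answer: sqrt(7366) ≈ 85.825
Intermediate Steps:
O = -7 (O = 1 - 8 = -7)
T = 7296 (T = 4*1824 = 7296)
m(W, E) = 58 + E + W (m(W, E) = (E + W) + 58 = 58 + E + W)
sqrt(T + m(-O, p(-3))) = sqrt(7296 + (58 + 5 - 1*(-7))) = sqrt(7296 + (58 + 5 + 7)) = sqrt(7296 + 70) = sqrt(7366)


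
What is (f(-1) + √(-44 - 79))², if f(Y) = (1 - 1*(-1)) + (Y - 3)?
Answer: (2 - I*√123)² ≈ -119.0 - 44.362*I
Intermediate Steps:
f(Y) = -1 + Y (f(Y) = (1 + 1) + (-3 + Y) = 2 + (-3 + Y) = -1 + Y)
(f(-1) + √(-44 - 79))² = ((-1 - 1) + √(-44 - 79))² = (-2 + √(-123))² = (-2 + I*√123)²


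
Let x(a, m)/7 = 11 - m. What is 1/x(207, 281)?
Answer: -1/1890 ≈ -0.00052910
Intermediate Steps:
x(a, m) = 77 - 7*m (x(a, m) = 7*(11 - m) = 77 - 7*m)
1/x(207, 281) = 1/(77 - 7*281) = 1/(77 - 1967) = 1/(-1890) = -1/1890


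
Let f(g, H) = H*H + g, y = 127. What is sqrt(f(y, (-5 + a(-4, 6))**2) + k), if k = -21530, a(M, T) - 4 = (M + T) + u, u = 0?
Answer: 3*I*sqrt(2378) ≈ 146.29*I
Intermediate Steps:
a(M, T) = 4 + M + T (a(M, T) = 4 + ((M + T) + 0) = 4 + (M + T) = 4 + M + T)
f(g, H) = g + H**2 (f(g, H) = H**2 + g = g + H**2)
sqrt(f(y, (-5 + a(-4, 6))**2) + k) = sqrt((127 + ((-5 + (4 - 4 + 6))**2)**2) - 21530) = sqrt((127 + ((-5 + 6)**2)**2) - 21530) = sqrt((127 + (1**2)**2) - 21530) = sqrt((127 + 1**2) - 21530) = sqrt((127 + 1) - 21530) = sqrt(128 - 21530) = sqrt(-21402) = 3*I*sqrt(2378)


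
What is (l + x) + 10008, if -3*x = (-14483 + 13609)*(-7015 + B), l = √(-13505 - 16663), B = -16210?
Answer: -20268626/3 + 6*I*√838 ≈ -6.7562e+6 + 173.69*I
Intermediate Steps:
l = 6*I*√838 (l = √(-30168) = 6*I*√838 ≈ 173.69*I)
x = -20298650/3 (x = -(-14483 + 13609)*(-7015 - 16210)/3 = -(-874)*(-23225)/3 = -⅓*20298650 = -20298650/3 ≈ -6.7662e+6)
(l + x) + 10008 = (6*I*√838 - 20298650/3) + 10008 = (-20298650/3 + 6*I*√838) + 10008 = -20268626/3 + 6*I*√838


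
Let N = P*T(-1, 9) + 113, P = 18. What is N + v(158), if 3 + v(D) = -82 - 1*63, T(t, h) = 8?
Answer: 109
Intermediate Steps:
v(D) = -148 (v(D) = -3 + (-82 - 1*63) = -3 + (-82 - 63) = -3 - 145 = -148)
N = 257 (N = 18*8 + 113 = 144 + 113 = 257)
N + v(158) = 257 - 148 = 109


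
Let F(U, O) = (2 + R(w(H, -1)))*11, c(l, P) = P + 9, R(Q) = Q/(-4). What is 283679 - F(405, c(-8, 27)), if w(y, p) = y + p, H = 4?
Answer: 1134661/4 ≈ 2.8367e+5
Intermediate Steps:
w(y, p) = p + y
R(Q) = -Q/4 (R(Q) = Q*(-1/4) = -Q/4)
c(l, P) = 9 + P
F(U, O) = 55/4 (F(U, O) = (2 - (-1 + 4)/4)*11 = (2 - 1/4*3)*11 = (2 - 3/4)*11 = (5/4)*11 = 55/4)
283679 - F(405, c(-8, 27)) = 283679 - 1*55/4 = 283679 - 55/4 = 1134661/4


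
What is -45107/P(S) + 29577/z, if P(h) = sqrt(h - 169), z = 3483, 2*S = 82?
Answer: 9859/1161 + 45107*I*sqrt(2)/16 ≈ 8.4918 + 3986.9*I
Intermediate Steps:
S = 41 (S = (1/2)*82 = 41)
P(h) = sqrt(-169 + h)
-45107/P(S) + 29577/z = -45107/sqrt(-169 + 41) + 29577/3483 = -45107*(-I*sqrt(2)/16) + 29577*(1/3483) = -45107*(-I*sqrt(2)/16) + 9859/1161 = -(-45107)*I*sqrt(2)/16 + 9859/1161 = 45107*I*sqrt(2)/16 + 9859/1161 = 9859/1161 + 45107*I*sqrt(2)/16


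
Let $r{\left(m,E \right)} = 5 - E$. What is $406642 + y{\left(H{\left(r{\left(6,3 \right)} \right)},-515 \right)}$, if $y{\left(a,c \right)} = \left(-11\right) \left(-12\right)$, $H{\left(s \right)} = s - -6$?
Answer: $406774$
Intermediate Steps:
$H{\left(s \right)} = 6 + s$ ($H{\left(s \right)} = s + 6 = 6 + s$)
$y{\left(a,c \right)} = 132$
$406642 + y{\left(H{\left(r{\left(6,3 \right)} \right)},-515 \right)} = 406642 + 132 = 406774$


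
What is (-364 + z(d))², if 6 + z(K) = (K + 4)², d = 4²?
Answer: 900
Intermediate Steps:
d = 16
z(K) = -6 + (4 + K)² (z(K) = -6 + (K + 4)² = -6 + (4 + K)²)
(-364 + z(d))² = (-364 + (-6 + (4 + 16)²))² = (-364 + (-6 + 20²))² = (-364 + (-6 + 400))² = (-364 + 394)² = 30² = 900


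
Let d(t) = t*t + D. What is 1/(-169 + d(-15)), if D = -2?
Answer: 1/54 ≈ 0.018519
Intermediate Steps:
d(t) = -2 + t**2 (d(t) = t*t - 2 = t**2 - 2 = -2 + t**2)
1/(-169 + d(-15)) = 1/(-169 + (-2 + (-15)**2)) = 1/(-169 + (-2 + 225)) = 1/(-169 + 223) = 1/54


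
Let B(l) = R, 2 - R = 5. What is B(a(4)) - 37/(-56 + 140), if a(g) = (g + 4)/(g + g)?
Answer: -289/84 ≈ -3.4405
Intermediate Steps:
R = -3 (R = 2 - 1*5 = 2 - 5 = -3)
a(g) = (4 + g)/(2*g) (a(g) = (4 + g)/((2*g)) = (4 + g)*(1/(2*g)) = (4 + g)/(2*g))
B(l) = -3
B(a(4)) - 37/(-56 + 140) = -3 - 37/(-56 + 140) = -3 - 37/84 = -289/84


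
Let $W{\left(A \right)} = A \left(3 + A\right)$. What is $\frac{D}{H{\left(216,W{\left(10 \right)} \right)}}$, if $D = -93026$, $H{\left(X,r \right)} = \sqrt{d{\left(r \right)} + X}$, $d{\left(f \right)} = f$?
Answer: $- \frac{46513 \sqrt{346}}{173} \approx -5001.1$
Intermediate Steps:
$H{\left(X,r \right)} = \sqrt{X + r}$ ($H{\left(X,r \right)} = \sqrt{r + X} = \sqrt{X + r}$)
$\frac{D}{H{\left(216,W{\left(10 \right)} \right)}} = - \frac{93026}{\sqrt{216 + 10 \left(3 + 10\right)}} = - \frac{93026}{\sqrt{216 + 10 \cdot 13}} = - \frac{93026}{\sqrt{216 + 130}} = - \frac{93026}{\sqrt{346}} = - 93026 \frac{\sqrt{346}}{346} = - \frac{46513 \sqrt{346}}{173}$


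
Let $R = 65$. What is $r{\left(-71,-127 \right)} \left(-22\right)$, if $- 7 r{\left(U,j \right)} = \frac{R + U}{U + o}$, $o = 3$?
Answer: $\frac{33}{119} \approx 0.27731$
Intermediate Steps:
$r{\left(U,j \right)} = - \frac{65 + U}{7 \left(3 + U\right)}$ ($r{\left(U,j \right)} = - \frac{\left(65 + U\right) \frac{1}{U + 3}}{7} = - \frac{\left(65 + U\right) \frac{1}{3 + U}}{7} = - \frac{\frac{1}{3 + U} \left(65 + U\right)}{7} = - \frac{65 + U}{7 \left(3 + U\right)}$)
$r{\left(-71,-127 \right)} \left(-22\right) = \frac{-65 - -71}{7 \left(3 - 71\right)} \left(-22\right) = \frac{-65 + 71}{7 \left(-68\right)} \left(-22\right) = \frac{1}{7} \left(- \frac{1}{68}\right) 6 \left(-22\right) = \left(- \frac{3}{238}\right) \left(-22\right) = \frac{33}{119}$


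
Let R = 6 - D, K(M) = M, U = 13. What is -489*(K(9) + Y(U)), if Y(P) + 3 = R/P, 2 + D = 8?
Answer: -2934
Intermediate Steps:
D = 6 (D = -2 + 8 = 6)
R = 0 (R = 6 - 1*6 = 6 - 6 = 0)
Y(P) = -3 (Y(P) = -3 + 0/P = -3 + 0 = -3)
-489*(K(9) + Y(U)) = -489*(9 - 3) = -489*6 = -2934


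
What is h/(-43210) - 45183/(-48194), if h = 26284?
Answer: 342813167/1041231370 ≈ 0.32924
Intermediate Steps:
h/(-43210) - 45183/(-48194) = 26284/(-43210) - 45183/(-48194) = 26284*(-1/43210) - 45183*(-1/48194) = -13142/21605 + 45183/48194 = 342813167/1041231370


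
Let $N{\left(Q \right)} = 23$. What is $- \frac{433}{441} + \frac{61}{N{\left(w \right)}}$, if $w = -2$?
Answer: $\frac{16942}{10143} \approx 1.6703$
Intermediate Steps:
$- \frac{433}{441} + \frac{61}{N{\left(w \right)}} = - \frac{433}{441} + \frac{61}{23} = \frac{16942}{10143}$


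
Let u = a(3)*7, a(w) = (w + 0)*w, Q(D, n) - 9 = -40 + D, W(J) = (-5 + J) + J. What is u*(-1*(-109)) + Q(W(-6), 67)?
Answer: 6819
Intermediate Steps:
W(J) = -5 + 2*J
Q(D, n) = -31 + D (Q(D, n) = 9 + (-40 + D) = -31 + D)
a(w) = w**2 (a(w) = w*w = w**2)
u = 63 (u = 3**2*7 = 9*7 = 63)
u*(-1*(-109)) + Q(W(-6), 67) = 63*(-1*(-109)) + (-31 + (-5 + 2*(-6))) = 63*109 + (-31 + (-5 - 12)) = 6867 + (-31 - 17) = 6867 - 48 = 6819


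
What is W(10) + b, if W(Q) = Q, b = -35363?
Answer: -35353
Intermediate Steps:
W(10) + b = 10 - 35363 = -35353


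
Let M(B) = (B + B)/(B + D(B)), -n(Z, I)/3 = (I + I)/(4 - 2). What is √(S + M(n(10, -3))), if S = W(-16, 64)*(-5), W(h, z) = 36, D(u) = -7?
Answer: 3*I*√19 ≈ 13.077*I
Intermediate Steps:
n(Z, I) = -3*I (n(Z, I) = -3*(I + I)/(4 - 2) = -3*2*I/2 = -3*I)
M(B) = 2*B/(-7 + B) (M(B) = (B + B)/(B - 7) = (2*B)/(-7 + B) = 2*B/(-7 + B))
S = -180 (S = 36*(-5) = -180)
√(S + M(n(10, -3))) = √(-180 + 2*(-3*(-3))/(-7 - 3*(-3))) = √(-180 + 2*9/(-7 + 9)) = √(-180 + 2*9/2) = √(-180 + 2*9*(½)) = √(-180 + 9) = √(-171) = 3*I*√19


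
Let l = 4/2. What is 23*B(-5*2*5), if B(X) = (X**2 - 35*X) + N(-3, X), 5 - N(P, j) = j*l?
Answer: 100165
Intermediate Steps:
l = 2 (l = 4*(1/2) = 2)
N(P, j) = 5 - 2*j (N(P, j) = 5 - j*2 = 5 - 2*j)
B(X) = 5 + X**2 - 37*X (B(X) = (X**2 - 35*X) + (5 - 2*X) = 5 + X**2 - 37*X)
23*B(-5*2*5) = 23*(5 + (-5*2*5)**2 - 37*(-5*2)*5) = 23*(5 + (-10*5)**2 - (-370)*5) = 23*(5 + (-50)**2 - 37*(-50)) = 23*(5 + 2500 + 1850) = 23*4355 = 100165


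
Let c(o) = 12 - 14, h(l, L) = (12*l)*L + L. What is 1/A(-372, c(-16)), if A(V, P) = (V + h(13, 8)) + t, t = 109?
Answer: 1/993 ≈ 0.0010071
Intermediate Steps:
h(l, L) = L + 12*L*l (h(l, L) = 12*L*l + L = L + 12*L*l)
c(o) = -2
A(V, P) = 1365 + V (A(V, P) = (V + 8*(1 + 12*13)) + 109 = (V + 8*(1 + 156)) + 109 = (V + 8*157) + 109 = (V + 1256) + 109 = (1256 + V) + 109 = 1365 + V)
1/A(-372, c(-16)) = 1/(1365 - 372) = 1/993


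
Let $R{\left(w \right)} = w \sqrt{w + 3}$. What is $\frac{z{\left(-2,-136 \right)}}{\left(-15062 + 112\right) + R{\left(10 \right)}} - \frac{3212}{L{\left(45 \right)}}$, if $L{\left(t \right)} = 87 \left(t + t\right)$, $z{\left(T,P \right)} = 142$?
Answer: $- \frac{94167713}{224360820} - \frac{71 \sqrt{13}}{11175060} \approx -0.41974$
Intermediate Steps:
$R{\left(w \right)} = w \sqrt{3 + w}$
$L{\left(t \right)} = 174 t$ ($L{\left(t \right)} = 87 \cdot 2 t = 174 t$)
$\frac{z{\left(-2,-136 \right)}}{\left(-15062 + 112\right) + R{\left(10 \right)}} - \frac{3212}{L{\left(45 \right)}} = \frac{142}{\left(-15062 + 112\right) + 10 \sqrt{3 + 10}} - \frac{3212}{174 \cdot 45} = \frac{142}{-14950 + 10 \sqrt{13}} - \frac{3212}{7830} = \frac{142}{-14950 + 10 \sqrt{13}} - \frac{1606}{3915} = - \frac{1606}{3915} + \frac{142}{-14950 + 10 \sqrt{13}}$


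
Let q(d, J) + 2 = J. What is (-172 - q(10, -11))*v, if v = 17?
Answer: -2703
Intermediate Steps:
q(d, J) = -2 + J
(-172 - q(10, -11))*v = (-172 - (-2 - 11))*17 = (-172 - 1*(-13))*17 = (-172 + 13)*17 = -159*17 = -2703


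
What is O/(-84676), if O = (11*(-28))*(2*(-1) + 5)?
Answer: 231/21169 ≈ 0.010912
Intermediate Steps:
O = -924 (O = -308*(-2 + 5) = -308*3 = -924)
O/(-84676) = -924/(-84676) = -924*(-1/84676) = 231/21169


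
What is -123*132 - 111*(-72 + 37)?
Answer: -12351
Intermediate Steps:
-123*132 - 111*(-72 + 37) = -16236 - 111*(-35) = -16236 - 1*(-3885) = -16236 + 3885 = -12351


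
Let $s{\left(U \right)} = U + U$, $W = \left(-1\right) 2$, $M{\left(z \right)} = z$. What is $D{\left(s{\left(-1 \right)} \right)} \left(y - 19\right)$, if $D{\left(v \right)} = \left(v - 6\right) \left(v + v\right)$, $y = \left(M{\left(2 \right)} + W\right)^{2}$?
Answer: $-608$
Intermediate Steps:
$W = -2$
$s{\left(U \right)} = 2 U$
$y = 0$ ($y = \left(2 - 2\right)^{2} = 0^{2} = 0$)
$D{\left(v \right)} = 2 v \left(-6 + v\right)$ ($D{\left(v \right)} = \left(-6 + v\right) 2 v = 2 v \left(-6 + v\right)$)
$D{\left(s{\left(-1 \right)} \right)} \left(y - 19\right) = 2 \cdot 2 \left(-1\right) \left(-6 + 2 \left(-1\right)\right) \left(0 - 19\right) = 2 \left(-2\right) \left(-6 - 2\right) \left(-19\right) = 2 \left(-2\right) \left(-8\right) \left(-19\right) = 32 \left(-19\right) = -608$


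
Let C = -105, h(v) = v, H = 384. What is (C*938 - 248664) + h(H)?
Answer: -346770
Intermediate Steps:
(C*938 - 248664) + h(H) = (-105*938 - 248664) + 384 = (-98490 - 248664) + 384 = -347154 + 384 = -346770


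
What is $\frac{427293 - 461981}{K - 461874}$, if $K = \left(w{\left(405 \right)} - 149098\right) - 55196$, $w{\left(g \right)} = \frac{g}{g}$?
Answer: $\frac{34688}{666167} \approx 0.052071$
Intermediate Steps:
$w{\left(g \right)} = 1$
$K = -204293$ ($K = \left(1 - 149098\right) - 55196 = -149097 - 55196 = -204293$)
$\frac{427293 - 461981}{K - 461874} = \frac{427293 - 461981}{-204293 - 461874} = - \frac{34688}{-666167} = \left(-34688\right) \left(- \frac{1}{666167}\right) = \frac{34688}{666167}$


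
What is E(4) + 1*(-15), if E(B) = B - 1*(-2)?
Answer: -9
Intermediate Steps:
E(B) = 2 + B (E(B) = B + 2 = 2 + B)
E(4) + 1*(-15) = (2 + 4) + 1*(-15) = 6 - 15 = -9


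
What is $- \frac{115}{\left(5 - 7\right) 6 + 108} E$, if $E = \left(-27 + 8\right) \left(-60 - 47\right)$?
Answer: $- \frac{233795}{96} \approx -2435.4$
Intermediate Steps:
$E = 2033$ ($E = \left(-19\right) \left(-107\right) = 2033$)
$- \frac{115}{\left(5 - 7\right) 6 + 108} E = - \frac{115}{\left(5 - 7\right) 6 + 108} \cdot 2033 = - \frac{115}{\left(-2\right) 6 + 108} \cdot 2033 = - \frac{115}{-12 + 108} \cdot 2033 = - \frac{115}{96} \cdot 2033 = \left(-115\right) \frac{1}{96} \cdot 2033 = \left(- \frac{115}{96}\right) 2033 = - \frac{233795}{96}$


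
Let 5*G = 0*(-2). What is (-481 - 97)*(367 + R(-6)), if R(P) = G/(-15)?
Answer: -212126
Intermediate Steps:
G = 0 (G = (0*(-2))/5 = (⅕)*0 = 0)
R(P) = 0 (R(P) = 0/(-15) = 0*(-1/15) = 0)
(-481 - 97)*(367 + R(-6)) = (-481 - 97)*(367 + 0) = -578*367 = -212126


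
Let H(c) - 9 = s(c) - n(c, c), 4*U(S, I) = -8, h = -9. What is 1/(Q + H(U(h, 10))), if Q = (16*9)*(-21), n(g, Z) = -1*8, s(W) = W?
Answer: -1/3009 ≈ -0.00033234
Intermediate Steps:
U(S, I) = -2 (U(S, I) = (¼)*(-8) = -2)
n(g, Z) = -8
H(c) = 17 + c (H(c) = 9 + (c - 1*(-8)) = 9 + (c + 8) = 9 + (8 + c) = 17 + c)
Q = -3024 (Q = 144*(-21) = -3024)
1/(Q + H(U(h, 10))) = 1/(-3024 + (17 - 2)) = 1/(-3024 + 15) = 1/(-3009) = -1/3009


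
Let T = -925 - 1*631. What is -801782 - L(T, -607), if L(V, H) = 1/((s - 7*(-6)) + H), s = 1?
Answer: -452205047/564 ≈ -8.0178e+5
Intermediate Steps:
T = -1556 (T = -925 - 631 = -1556)
L(V, H) = 1/(43 + H) (L(V, H) = 1/((1 - 7*(-6)) + H) = 1/((1 + 42) + H) = 1/(43 + H))
-801782 - L(T, -607) = -801782 - 1/(43 - 607) = -801782 - 1/(-564) = -801782 - 1*(-1/564) = -801782 + 1/564 = -452205047/564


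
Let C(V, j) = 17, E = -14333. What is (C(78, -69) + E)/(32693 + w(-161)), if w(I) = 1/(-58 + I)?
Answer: -1567602/3579883 ≈ -0.43789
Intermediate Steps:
(C(78, -69) + E)/(32693 + w(-161)) = (17 - 14333)/(32693 + 1/(-58 - 161)) = -14316/(32693 + 1/(-219)) = -14316/(32693 - 1/219) = -14316/7159766/219 = -14316*219/7159766 = -1567602/3579883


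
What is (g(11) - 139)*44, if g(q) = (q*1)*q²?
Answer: 52448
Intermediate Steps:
g(q) = q³ (g(q) = q*q² = q³)
(g(11) - 139)*44 = (11³ - 139)*44 = (1331 - 139)*44 = 1192*44 = 52448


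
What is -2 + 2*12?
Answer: 22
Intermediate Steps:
-2 + 2*12 = -2 + 24 = 22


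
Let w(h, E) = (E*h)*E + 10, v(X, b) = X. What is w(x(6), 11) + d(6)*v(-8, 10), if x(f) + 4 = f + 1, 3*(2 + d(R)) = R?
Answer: 373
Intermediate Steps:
d(R) = -2 + R/3
x(f) = -3 + f (x(f) = -4 + (f + 1) = -4 + (1 + f) = -3 + f)
w(h, E) = 10 + h*E² (w(h, E) = h*E² + 10 = 10 + h*E²)
w(x(6), 11) + d(6)*v(-8, 10) = (10 + (-3 + 6)*11²) + (-2 + (⅓)*6)*(-8) = (10 + 3*121) + (-2 + 2)*(-8) = (10 + 363) + 0*(-8) = 373 + 0 = 373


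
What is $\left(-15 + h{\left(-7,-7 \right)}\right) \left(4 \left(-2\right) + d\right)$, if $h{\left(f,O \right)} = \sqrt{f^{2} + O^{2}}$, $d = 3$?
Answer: $75 - 35 \sqrt{2} \approx 25.503$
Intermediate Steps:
$h{\left(f,O \right)} = \sqrt{O^{2} + f^{2}}$
$\left(-15 + h{\left(-7,-7 \right)}\right) \left(4 \left(-2\right) + d\right) = \left(-15 + \sqrt{\left(-7\right)^{2} + \left(-7\right)^{2}}\right) \left(4 \left(-2\right) + 3\right) = \left(-15 + \sqrt{49 + 49}\right) \left(-8 + 3\right) = \left(-15 + \sqrt{98}\right) \left(-5\right) = \left(-15 + 7 \sqrt{2}\right) \left(-5\right) = 75 - 35 \sqrt{2}$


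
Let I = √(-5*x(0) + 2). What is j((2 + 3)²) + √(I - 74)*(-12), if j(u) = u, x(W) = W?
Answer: 25 - 12*√(-74 + √2) ≈ 25.0 - 102.24*I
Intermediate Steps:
I = √2 (I = √(-5*0 + 2) = √(0 + 2) = √2 ≈ 1.4142)
j((2 + 3)²) + √(I - 74)*(-12) = (2 + 3)² + √(√2 - 74)*(-12) = 5² + √(-74 + √2)*(-12) = 25 - 12*√(-74 + √2)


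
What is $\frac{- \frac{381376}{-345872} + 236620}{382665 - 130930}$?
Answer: $\frac{5115038376}{5441755495} \approx 0.93996$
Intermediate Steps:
$\frac{- \frac{381376}{-345872} + 236620}{382665 - 130930} = \frac{\left(-381376\right) \left(- \frac{1}{345872}\right) + 236620}{251735} = \left(\frac{23836}{21617} + 236620\right) \frac{1}{251735} = \frac{5115038376}{21617} \cdot \frac{1}{251735} = \frac{5115038376}{5441755495}$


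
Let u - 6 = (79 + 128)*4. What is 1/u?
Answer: 1/834 ≈ 0.0011990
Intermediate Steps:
u = 834 (u = 6 + (79 + 128)*4 = 6 + 207*4 = 6 + 828 = 834)
1/u = 1/834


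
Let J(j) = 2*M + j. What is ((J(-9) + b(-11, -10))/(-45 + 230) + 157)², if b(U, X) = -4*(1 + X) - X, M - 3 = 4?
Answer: 846577216/34225 ≈ 24736.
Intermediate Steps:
M = 7 (M = 3 + 4 = 7)
J(j) = 14 + j (J(j) = 2*7 + j = 14 + j)
b(U, X) = -4 - 5*X (b(U, X) = (-4 - 4*X) - X = -4 - 5*X)
((J(-9) + b(-11, -10))/(-45 + 230) + 157)² = (((14 - 9) + (-4 - 5*(-10)))/(-45 + 230) + 157)² = ((5 + (-4 + 50))/185 + 157)² = ((5 + 46)*(1/185) + 157)² = (51*(1/185) + 157)² = (51/185 + 157)² = (29096/185)² = 846577216/34225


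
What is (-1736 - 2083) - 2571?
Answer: -6390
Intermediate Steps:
(-1736 - 2083) - 2571 = -3819 - 2571 = -6390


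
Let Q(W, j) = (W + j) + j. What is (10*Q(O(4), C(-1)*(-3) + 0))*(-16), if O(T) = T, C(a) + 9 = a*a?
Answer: -8320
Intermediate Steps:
C(a) = -9 + a**2 (C(a) = -9 + a*a = -9 + a**2)
Q(W, j) = W + 2*j
(10*Q(O(4), C(-1)*(-3) + 0))*(-16) = (10*(4 + 2*((-9 + (-1)**2)*(-3) + 0)))*(-16) = (10*(4 + 2*((-9 + 1)*(-3) + 0)))*(-16) = (10*(4 + 2*(-8*(-3) + 0)))*(-16) = (10*(4 + 2*(24 + 0)))*(-16) = (10*(4 + 2*24))*(-16) = (10*(4 + 48))*(-16) = (10*52)*(-16) = 520*(-16) = -8320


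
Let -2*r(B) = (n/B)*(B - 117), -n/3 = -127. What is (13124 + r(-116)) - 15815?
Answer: -713085/232 ≈ -3073.6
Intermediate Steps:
n = 381 (n = -3*(-127) = 381)
r(B) = -381*(-117 + B)/(2*B) (r(B) = -381/B*(B - 117)/2 = -381/B*(-117 + B)/2 = -381*(-117 + B)/(2*B))
(13124 + r(-116)) - 15815 = (13124 + (381/2)*(117 - 1*(-116))/(-116)) - 15815 = (13124 + (381/2)*(-1/116)*(117 + 116)) - 15815 = (13124 + (381/2)*(-1/116)*233) - 15815 = (13124 - 88773/232) - 15815 = 2955995/232 - 15815 = -713085/232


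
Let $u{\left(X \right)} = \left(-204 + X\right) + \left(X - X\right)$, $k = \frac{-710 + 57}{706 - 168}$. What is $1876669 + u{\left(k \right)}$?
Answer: $\frac{1009537517}{538} \approx 1.8765 \cdot 10^{6}$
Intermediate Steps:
$k = - \frac{653}{538} \approx -1.2138$
$u{\left(X \right)} = -204 + X$ ($u{\left(X \right)} = \left(-204 + X\right) + 0 = -204 + X$)
$1876669 + u{\left(k \right)} = 1876669 - \frac{110405}{538} = \frac{1009537517}{538}$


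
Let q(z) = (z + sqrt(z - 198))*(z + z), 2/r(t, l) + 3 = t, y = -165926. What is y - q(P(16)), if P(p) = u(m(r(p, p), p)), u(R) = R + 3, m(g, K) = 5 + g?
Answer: -28063966/169 - 424*I*sqrt(8021)/169 ≈ -1.6606e+5 - 224.7*I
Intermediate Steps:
r(t, l) = 2/(-3 + t)
u(R) = 3 + R
P(p) = 8 + 2/(-3 + p) (P(p) = 3 + (5 + 2/(-3 + p)) = 8 + 2/(-3 + p))
q(z) = 2*z*(z + sqrt(-198 + z)) (q(z) = (z + sqrt(-198 + z))*(2*z) = 2*z*(z + sqrt(-198 + z)))
y - q(P(16)) = -165926 - 2*2*(-11 + 4*16)/(-3 + 16)*(2*(-11 + 4*16)/(-3 + 16) + sqrt(-198 + 2*(-11 + 4*16)/(-3 + 16))) = -165926 - 2*2*(-11 + 64)/13*(2*(-11 + 64)/13 + sqrt(-198 + 2*(-11 + 64)/13)) = -165926 - 2*2*(1/13)*53*(2*(1/13)*53 + sqrt(-198 + 2*(1/13)*53)) = -165926 - 2*106*(106/13 + sqrt(-198 + 106/13))/13 = -165926 - 2*106*(106/13 + sqrt(-2468/13))/13 = -165926 - 2*106*(106/13 + 2*I*sqrt(8021)/13)/13 = -165926 - (22472/169 + 424*I*sqrt(8021)/169) = -165926 + (-22472/169 - 424*I*sqrt(8021)/169) = -28063966/169 - 424*I*sqrt(8021)/169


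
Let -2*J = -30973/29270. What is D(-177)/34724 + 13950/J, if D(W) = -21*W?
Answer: 28356879418641/1075506452 ≈ 26366.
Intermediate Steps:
J = 30973/58540 (J = -(-30973)/(2*29270) = -1/2*(-30973/29270) = 30973/58540 ≈ 0.52909)
D(-177)/34724 + 13950/J = -21*(-177)/34724 + 13950/(30973/58540) = 3717*(1/34724) + 13950*(58540/30973) = 3717/34724 + 816633000/30973 = 28356879418641/1075506452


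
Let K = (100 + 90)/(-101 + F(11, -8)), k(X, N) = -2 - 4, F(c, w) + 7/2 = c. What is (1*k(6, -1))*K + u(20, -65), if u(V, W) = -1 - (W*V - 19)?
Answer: 248746/187 ≈ 1330.2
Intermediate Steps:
F(c, w) = -7/2 + c
k(X, N) = -6
u(V, W) = 18 - V*W (u(V, W) = -1 - (V*W - 19) = -1 - (-19 + V*W) = -1 + (19 - V*W) = 18 - V*W)
K = -380/187 (K = (100 + 90)/(-101 + (-7/2 + 11)) = 190/(-101 + 15/2) = 190/(-187/2) = 190*(-2/187) = -380/187 ≈ -2.0321)
(1*k(6, -1))*K + u(20, -65) = (1*(-6))*(-380/187) + (18 - 1*20*(-65)) = -6*(-380/187) + (18 + 1300) = 2280/187 + 1318 = 248746/187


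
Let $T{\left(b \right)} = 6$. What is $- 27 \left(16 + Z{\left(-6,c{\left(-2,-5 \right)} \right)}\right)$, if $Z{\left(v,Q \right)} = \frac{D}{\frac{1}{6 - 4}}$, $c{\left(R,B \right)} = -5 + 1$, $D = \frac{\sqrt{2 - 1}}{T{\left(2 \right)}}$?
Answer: $-441$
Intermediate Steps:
$D = \frac{1}{6}$ ($D = \frac{\sqrt{2 - 1}}{6} = \sqrt{1} \cdot \frac{1}{6} = 1 \cdot \frac{1}{6} = \frac{1}{6} \approx 0.16667$)
$c{\left(R,B \right)} = -4$
$Z{\left(v,Q \right)} = \frac{1}{3}$ ($Z{\left(v,Q \right)} = \frac{1}{6 \frac{1}{6 - 4}} = \frac{1}{6 \cdot \frac{1}{2}} = \frac{\frac{1}{\frac{1}{2}}}{6} = \frac{1}{6} \cdot 2 = \frac{1}{3}$)
$- 27 \left(16 + Z{\left(-6,c{\left(-2,-5 \right)} \right)}\right) = - 27 \left(16 + \frac{1}{3}\right) = \left(-27\right) \frac{49}{3} = -441$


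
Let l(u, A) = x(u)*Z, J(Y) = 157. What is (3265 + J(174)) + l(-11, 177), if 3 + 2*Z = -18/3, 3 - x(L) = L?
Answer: 3359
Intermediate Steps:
x(L) = 3 - L
Z = -9/2 (Z = -3/2 + (-18/3)/2 = -3/2 + (-18*⅓)/2 = -3/2 + (½)*(-6) = -3/2 - 3 = -9/2 ≈ -4.5000)
l(u, A) = -27/2 + 9*u/2 (l(u, A) = (3 - u)*(-9/2) = -27/2 + 9*u/2)
(3265 + J(174)) + l(-11, 177) = (3265 + 157) + (-27/2 + (9/2)*(-11)) = 3422 + (-27/2 - 99/2) = 3422 - 63 = 3359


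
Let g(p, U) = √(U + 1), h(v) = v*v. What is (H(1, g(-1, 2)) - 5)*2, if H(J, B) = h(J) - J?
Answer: -10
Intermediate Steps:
h(v) = v²
g(p, U) = √(1 + U)
H(J, B) = J² - J
(H(1, g(-1, 2)) - 5)*2 = (1*(-1 + 1) - 5)*2 = (1*0 - 5)*2 = (0 - 5)*2 = -5*2 = -10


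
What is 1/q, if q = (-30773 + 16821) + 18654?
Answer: 1/4702 ≈ 0.00021268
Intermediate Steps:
q = 4702 (q = -13952 + 18654 = 4702)
1/q = 1/4702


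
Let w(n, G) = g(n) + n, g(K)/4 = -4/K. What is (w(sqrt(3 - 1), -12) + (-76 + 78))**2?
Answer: 102 - 28*sqrt(2) ≈ 62.402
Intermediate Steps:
g(K) = -16/K (g(K) = 4*(-4/K) = -16/K)
w(n, G) = n - 16/n (w(n, G) = -16/n + n = n - 16/n)
(w(sqrt(3 - 1), -12) + (-76 + 78))**2 = ((sqrt(3 - 1) - 16/sqrt(3 - 1)) + (-76 + 78))**2 = ((sqrt(2) - 16*sqrt(2)/2) + 2)**2 = ((sqrt(2) - 8*sqrt(2)) + 2)**2 = (-7*sqrt(2) + 2)**2 = (2 - 7*sqrt(2))**2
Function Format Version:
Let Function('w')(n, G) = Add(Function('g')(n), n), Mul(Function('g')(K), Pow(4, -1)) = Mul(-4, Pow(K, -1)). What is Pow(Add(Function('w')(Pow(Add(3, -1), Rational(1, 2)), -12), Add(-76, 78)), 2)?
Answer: Add(102, Mul(-28, Pow(2, Rational(1, 2)))) ≈ 62.402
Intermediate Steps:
Function('g')(K) = Mul(-16, Pow(K, -1)) (Function('g')(K) = Mul(4, Mul(-4, Pow(K, -1))) = Mul(-16, Pow(K, -1)))
Function('w')(n, G) = Add(n, Mul(-16, Pow(n, -1))) (Function('w')(n, G) = Add(Mul(-16, Pow(n, -1)), n) = Add(n, Mul(-16, Pow(n, -1))))
Pow(Add(Function('w')(Pow(Add(3, -1), Rational(1, 2)), -12), Add(-76, 78)), 2) = Pow(Add(Add(Pow(Add(3, -1), Rational(1, 2)), Mul(-16, Pow(Pow(Add(3, -1), Rational(1, 2)), -1))), Add(-76, 78)), 2) = Pow(Add(Add(Pow(2, Rational(1, 2)), Mul(-16, Pow(Pow(2, Rational(1, 2)), -1))), 2), 2) = Pow(Add(Add(Pow(2, Rational(1, 2)), Mul(-16, Mul(Rational(1, 2), Pow(2, Rational(1, 2))))), 2), 2) = Pow(Add(Add(Pow(2, Rational(1, 2)), Mul(-8, Pow(2, Rational(1, 2)))), 2), 2) = Pow(Add(Mul(-7, Pow(2, Rational(1, 2))), 2), 2) = Pow(Add(2, Mul(-7, Pow(2, Rational(1, 2)))), 2)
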